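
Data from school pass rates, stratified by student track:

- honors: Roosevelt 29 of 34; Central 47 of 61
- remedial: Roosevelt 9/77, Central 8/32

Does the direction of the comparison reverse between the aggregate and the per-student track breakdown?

Honors: Roosevelt 29/34 = 85.3%, Central 47/61 = 77.0% → Roosevelt
Remedial: Roosevelt 9/77 = 11.7%, Central 8/32 = 25.0% → Central
Overall: Roosevelt 38/111 = 34.2%, Central 55/93 = 59.1% → Central
Neither sweeps: Roosevelt wins 1 of 2 groups, Central wins 1. Central wins overall but not every group — no Simpson reversal.

No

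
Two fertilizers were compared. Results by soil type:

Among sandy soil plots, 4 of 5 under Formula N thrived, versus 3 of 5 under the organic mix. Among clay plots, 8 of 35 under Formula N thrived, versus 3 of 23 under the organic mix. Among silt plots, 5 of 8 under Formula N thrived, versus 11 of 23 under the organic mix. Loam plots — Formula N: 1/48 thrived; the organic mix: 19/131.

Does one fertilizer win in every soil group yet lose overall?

No

Sandy soil: Formula N 4/5 = 80.0%, the organic mix 3/5 = 60.0% → Formula N
Clay: Formula N 8/35 = 22.9%, the organic mix 3/23 = 13.0% → Formula N
Silt: Formula N 5/8 = 62.5%, the organic mix 11/23 = 47.8% → Formula N
Loam: Formula N 1/48 = 2.1%, the organic mix 19/131 = 14.5% → the organic mix
Overall: Formula N 18/96 = 18.8%, the organic mix 36/182 = 19.8% → the organic mix
Neither sweeps: Formula N wins 3 of 4 groups, the organic mix wins 1. The organic mix wins overall but not every group — no Simpson reversal.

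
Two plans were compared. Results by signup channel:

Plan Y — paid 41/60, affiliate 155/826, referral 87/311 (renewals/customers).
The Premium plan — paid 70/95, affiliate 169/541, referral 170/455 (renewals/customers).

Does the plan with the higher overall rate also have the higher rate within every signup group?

Yes

Paid: Plan Y 41/60 = 68.3%, the Premium plan 70/95 = 73.7% → the Premium plan
Affiliate: Plan Y 155/826 = 18.8%, the Premium plan 169/541 = 31.2% → the Premium plan
Referral: Plan Y 87/311 = 28.0%, the Premium plan 170/455 = 37.4% → the Premium plan
Overall: Plan Y 283/1197 = 23.6%, the Premium plan 409/1091 = 37.5% → the Premium plan
The Premium plan wins overall and in every signup group — no reversal.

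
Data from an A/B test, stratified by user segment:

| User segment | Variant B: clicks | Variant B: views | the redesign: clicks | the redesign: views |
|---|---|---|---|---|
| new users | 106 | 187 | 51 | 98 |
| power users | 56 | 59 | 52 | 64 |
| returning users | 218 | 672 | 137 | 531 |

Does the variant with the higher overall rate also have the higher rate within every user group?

New users: Variant B 106/187 = 56.7%, the redesign 51/98 = 52.0% → Variant B
Power users: Variant B 56/59 = 94.9%, the redesign 52/64 = 81.2% → Variant B
Returning users: Variant B 218/672 = 32.4%, the redesign 137/531 = 25.8% → Variant B
Overall: Variant B 380/918 = 41.4%, the redesign 240/693 = 34.6% → Variant B
Variant B wins overall and in every user group — no reversal.

Yes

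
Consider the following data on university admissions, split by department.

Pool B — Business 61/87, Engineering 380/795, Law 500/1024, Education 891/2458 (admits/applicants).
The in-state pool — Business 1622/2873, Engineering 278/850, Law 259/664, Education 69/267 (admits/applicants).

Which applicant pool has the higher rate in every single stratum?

Business: Pool B 61/87 = 70.1%, the in-state pool 1622/2873 = 56.5% → Pool B
Engineering: Pool B 380/795 = 47.8%, the in-state pool 278/850 = 32.7% → Pool B
Law: Pool B 500/1024 = 48.8%, the in-state pool 259/664 = 39.0% → Pool B
Education: Pool B 891/2458 = 36.2%, the in-state pool 69/267 = 25.8% → Pool B
Pool B has the higher rate in all 4 groups.

Pool B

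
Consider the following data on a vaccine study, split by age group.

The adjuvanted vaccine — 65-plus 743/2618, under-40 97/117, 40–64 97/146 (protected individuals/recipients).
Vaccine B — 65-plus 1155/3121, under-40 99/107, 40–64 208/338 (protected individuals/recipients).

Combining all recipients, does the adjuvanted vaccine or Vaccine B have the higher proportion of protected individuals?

65-plus: the adjuvanted vaccine 743/2618 = 28.4%, Vaccine B 1155/3121 = 37.0% → Vaccine B
Under-40: the adjuvanted vaccine 97/117 = 82.9%, Vaccine B 99/107 = 92.5% → Vaccine B
40–64: the adjuvanted vaccine 97/146 = 66.4%, Vaccine B 208/338 = 61.5% → the adjuvanted vaccine
Overall: the adjuvanted vaccine 937/2881 = 32.5%, Vaccine B 1462/3566 = 41.0% → Vaccine B
(Neither sweeps every age group, but Vaccine B has the higher pooled rate.)

Vaccine B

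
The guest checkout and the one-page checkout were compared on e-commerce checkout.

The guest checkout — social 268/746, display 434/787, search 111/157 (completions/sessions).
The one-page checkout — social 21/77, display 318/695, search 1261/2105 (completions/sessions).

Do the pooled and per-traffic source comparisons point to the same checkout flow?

Social: the guest checkout 268/746 = 35.9%, the one-page checkout 21/77 = 27.3% → the guest checkout
Display: the guest checkout 434/787 = 55.1%, the one-page checkout 318/695 = 45.8% → the guest checkout
Search: the guest checkout 111/157 = 70.7%, the one-page checkout 1261/2105 = 59.9% → the guest checkout
Overall: the guest checkout 813/1690 = 48.1%, the one-page checkout 1600/2877 = 55.6% → the one-page checkout
The guest checkout wins each traffic group but the one-page checkout wins overall — the comparison reverses. The guest checkout's sessions skew toward social, which has a lower base rate.

No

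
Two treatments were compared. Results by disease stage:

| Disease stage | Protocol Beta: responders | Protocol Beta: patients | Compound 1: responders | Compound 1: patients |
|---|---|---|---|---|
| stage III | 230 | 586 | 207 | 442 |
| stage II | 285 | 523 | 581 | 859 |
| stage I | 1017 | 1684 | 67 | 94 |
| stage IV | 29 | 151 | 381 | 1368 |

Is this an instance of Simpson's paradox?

Stage III: Protocol Beta 230/586 = 39.2%, Compound 1 207/442 = 46.8% → Compound 1
Stage II: Protocol Beta 285/523 = 54.5%, Compound 1 581/859 = 67.6% → Compound 1
Stage I: Protocol Beta 1017/1684 = 60.4%, Compound 1 67/94 = 71.3% → Compound 1
Stage IV: Protocol Beta 29/151 = 19.2%, Compound 1 381/1368 = 27.9% → Compound 1
Overall: Protocol Beta 1561/2944 = 53.0%, Compound 1 1236/2763 = 44.7% → Protocol Beta
Compound 1 wins each disease group but Protocol Beta wins overall — the comparison reverses. Compound 1's patients skew toward stage IV, which has a lower base rate.

Yes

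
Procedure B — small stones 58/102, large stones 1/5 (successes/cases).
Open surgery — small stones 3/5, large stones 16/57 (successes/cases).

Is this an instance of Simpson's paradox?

Yes

Small stones: Procedure B 58/102 = 56.9%, open surgery 3/5 = 60.0% → open surgery
Large stones: Procedure B 1/5 = 20.0%, open surgery 16/57 = 28.1% → open surgery
Overall: Procedure B 59/107 = 55.1%, open surgery 19/62 = 30.6% → Procedure B
Open surgery wins each stone group but Procedure B wins overall — the comparison reverses. Open surgery's cases skew toward large stones, which has a lower base rate.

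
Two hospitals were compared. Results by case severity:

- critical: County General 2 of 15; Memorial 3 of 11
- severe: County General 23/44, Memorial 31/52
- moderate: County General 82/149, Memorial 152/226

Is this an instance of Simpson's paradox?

Critical: County General 2/15 = 13.3%, Memorial 3/11 = 27.3% → Memorial
Severe: County General 23/44 = 52.3%, Memorial 31/52 = 59.6% → Memorial
Moderate: County General 82/149 = 55.0%, Memorial 152/226 = 67.3% → Memorial
Overall: County General 107/208 = 51.4%, Memorial 186/289 = 64.4% → Memorial
Memorial wins overall and in every case group — no reversal.

No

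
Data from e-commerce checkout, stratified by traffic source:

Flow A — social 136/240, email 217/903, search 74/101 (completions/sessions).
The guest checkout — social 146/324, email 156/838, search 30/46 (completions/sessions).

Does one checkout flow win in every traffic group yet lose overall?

Social: Flow A 136/240 = 56.7%, the guest checkout 146/324 = 45.1% → Flow A
Email: Flow A 217/903 = 24.0%, the guest checkout 156/838 = 18.6% → Flow A
Search: Flow A 74/101 = 73.3%, the guest checkout 30/46 = 65.2% → Flow A
Overall: Flow A 427/1244 = 34.3%, the guest checkout 332/1208 = 27.5% → Flow A
Flow A wins overall and in every traffic group — no reversal.

No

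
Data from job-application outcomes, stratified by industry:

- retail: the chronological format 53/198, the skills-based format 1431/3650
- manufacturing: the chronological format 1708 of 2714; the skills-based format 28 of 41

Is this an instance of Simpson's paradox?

Yes

Retail: the chronological format 53/198 = 26.8%, the skills-based format 1431/3650 = 39.2% → the skills-based format
Manufacturing: the chronological format 1708/2714 = 62.9%, the skills-based format 28/41 = 68.3% → the skills-based format
Overall: the chronological format 1761/2912 = 60.5%, the skills-based format 1459/3691 = 39.5% → the chronological format
The skills-based format wins each industry group but the chronological format wins overall — the comparison reverses. The skills-based format's applications skew toward retail, which has a lower base rate.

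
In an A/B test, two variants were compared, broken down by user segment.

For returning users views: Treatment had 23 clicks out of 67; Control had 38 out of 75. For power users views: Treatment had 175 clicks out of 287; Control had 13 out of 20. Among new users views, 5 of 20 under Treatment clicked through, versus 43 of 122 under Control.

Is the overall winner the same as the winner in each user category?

Returning users: Treatment 23/67 = 34.3%, Control 38/75 = 50.7% → Control
Power users: Treatment 175/287 = 61.0%, Control 13/20 = 65.0% → Control
New users: Treatment 5/20 = 25.0%, Control 43/122 = 35.2% → Control
Overall: Treatment 203/374 = 54.3%, Control 94/217 = 43.3% → Treatment
Control wins each user group but Treatment wins overall — the comparison reverses. Control's views skew toward new users, which has a lower base rate.

No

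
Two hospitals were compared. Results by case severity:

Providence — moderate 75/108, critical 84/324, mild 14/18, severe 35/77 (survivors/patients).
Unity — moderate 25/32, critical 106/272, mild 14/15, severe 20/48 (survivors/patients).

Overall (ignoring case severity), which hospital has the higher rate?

Moderate: Providence 75/108 = 69.4%, Unity 25/32 = 78.1% → Unity
Critical: Providence 84/324 = 25.9%, Unity 106/272 = 39.0% → Unity
Mild: Providence 14/18 = 77.8%, Unity 14/15 = 93.3% → Unity
Severe: Providence 35/77 = 45.5%, Unity 20/48 = 41.7% → Providence
Overall: Providence 208/527 = 39.5%, Unity 165/367 = 45.0% → Unity
(Neither sweeps every case group, but Unity has the higher pooled rate.)

Unity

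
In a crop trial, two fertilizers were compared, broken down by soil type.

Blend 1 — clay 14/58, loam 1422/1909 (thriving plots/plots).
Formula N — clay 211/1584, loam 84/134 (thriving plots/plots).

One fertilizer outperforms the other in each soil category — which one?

Clay: Blend 1 14/58 = 24.1%, Formula N 211/1584 = 13.3% → Blend 1
Loam: Blend 1 1422/1909 = 74.5%, Formula N 84/134 = 62.7% → Blend 1
Blend 1 has the higher rate in both groups.

Blend 1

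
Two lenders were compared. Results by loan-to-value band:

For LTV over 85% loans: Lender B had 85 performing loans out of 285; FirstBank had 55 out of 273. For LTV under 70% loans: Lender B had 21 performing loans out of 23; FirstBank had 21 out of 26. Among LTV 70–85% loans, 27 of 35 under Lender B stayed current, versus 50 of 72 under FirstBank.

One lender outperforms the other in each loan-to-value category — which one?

Lender B

LTV over 85%: Lender B 85/285 = 29.8%, FirstBank 55/273 = 20.1% → Lender B
LTV under 70%: Lender B 21/23 = 91.3%, FirstBank 21/26 = 80.8% → Lender B
LTV 70–85%: Lender B 27/35 = 77.1%, FirstBank 50/72 = 69.4% → Lender B
Lender B has the higher rate in all 3 groups.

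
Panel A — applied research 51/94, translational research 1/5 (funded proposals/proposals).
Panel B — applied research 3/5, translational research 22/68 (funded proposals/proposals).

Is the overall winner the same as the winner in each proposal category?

No

Applied research: Panel A 51/94 = 54.3%, Panel B 3/5 = 60.0% → Panel B
Translational research: Panel A 1/5 = 20.0%, Panel B 22/68 = 32.4% → Panel B
Overall: Panel A 52/99 = 52.5%, Panel B 25/73 = 34.2% → Panel A
Panel B wins each proposal group but Panel A wins overall — the comparison reverses. Panel B's proposals skew toward translational research, which has a lower base rate.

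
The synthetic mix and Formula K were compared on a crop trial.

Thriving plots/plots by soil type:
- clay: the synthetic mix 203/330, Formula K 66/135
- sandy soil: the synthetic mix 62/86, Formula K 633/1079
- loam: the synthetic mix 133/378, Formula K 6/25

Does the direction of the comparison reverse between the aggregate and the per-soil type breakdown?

Yes

Clay: the synthetic mix 203/330 = 61.5%, Formula K 66/135 = 48.9% → the synthetic mix
Sandy soil: the synthetic mix 62/86 = 72.1%, Formula K 633/1079 = 58.7% → the synthetic mix
Loam: the synthetic mix 133/378 = 35.2%, Formula K 6/25 = 24.0% → the synthetic mix
Overall: the synthetic mix 398/794 = 50.1%, Formula K 705/1239 = 56.9% → Formula K
The synthetic mix wins each soil group but Formula K wins overall — the comparison reverses. The synthetic mix's plots skew toward loam, which has a lower base rate.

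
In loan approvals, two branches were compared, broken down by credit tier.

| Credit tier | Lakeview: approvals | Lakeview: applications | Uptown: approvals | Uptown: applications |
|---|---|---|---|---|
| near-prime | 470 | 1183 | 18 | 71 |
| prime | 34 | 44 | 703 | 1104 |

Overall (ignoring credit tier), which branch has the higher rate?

Uptown

Near-prime: Lakeview 470/1183 = 39.7%, Uptown 18/71 = 25.4% → Lakeview
Prime: Lakeview 34/44 = 77.3%, Uptown 703/1104 = 63.7% → Lakeview
Overall: Lakeview 504/1227 = 41.1%, Uptown 721/1175 = 61.4% → Uptown
(Lakeview wins every credit group but Uptown wins overall — Lakeview's applications skew toward the low-rate near-prime group.)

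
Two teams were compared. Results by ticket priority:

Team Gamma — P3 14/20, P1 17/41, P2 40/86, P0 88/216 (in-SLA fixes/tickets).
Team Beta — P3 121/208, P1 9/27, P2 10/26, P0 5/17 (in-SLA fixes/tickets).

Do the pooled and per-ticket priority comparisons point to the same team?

P3: Team Gamma 14/20 = 70.0%, Team Beta 121/208 = 58.2% → Team Gamma
P1: Team Gamma 17/41 = 41.5%, Team Beta 9/27 = 33.3% → Team Gamma
P2: Team Gamma 40/86 = 46.5%, Team Beta 10/26 = 38.5% → Team Gamma
P0: Team Gamma 88/216 = 40.7%, Team Beta 5/17 = 29.4% → Team Gamma
Overall: Team Gamma 159/363 = 43.8%, Team Beta 145/278 = 52.2% → Team Beta
Team Gamma wins each ticket group but Team Beta wins overall — the comparison reverses. Team Gamma's tickets skew toward P0, which has a lower base rate.

No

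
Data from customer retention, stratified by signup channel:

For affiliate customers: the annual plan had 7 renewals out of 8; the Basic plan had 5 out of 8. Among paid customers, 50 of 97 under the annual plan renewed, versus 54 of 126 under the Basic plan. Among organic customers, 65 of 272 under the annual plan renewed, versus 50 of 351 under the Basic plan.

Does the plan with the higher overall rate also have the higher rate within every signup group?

Yes

Affiliate: the annual plan 7/8 = 87.5%, the Basic plan 5/8 = 62.5% → the annual plan
Paid: the annual plan 50/97 = 51.5%, the Basic plan 54/126 = 42.9% → the annual plan
Organic: the annual plan 65/272 = 23.9%, the Basic plan 50/351 = 14.2% → the annual plan
Overall: the annual plan 122/377 = 32.4%, the Basic plan 109/485 = 22.5% → the annual plan
The annual plan wins overall and in every signup group — no reversal.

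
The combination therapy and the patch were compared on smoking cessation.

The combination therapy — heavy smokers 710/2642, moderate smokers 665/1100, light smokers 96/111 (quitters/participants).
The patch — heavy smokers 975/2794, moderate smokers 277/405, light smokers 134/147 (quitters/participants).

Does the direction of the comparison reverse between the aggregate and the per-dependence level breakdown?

No

Heavy smokers: the combination therapy 710/2642 = 26.9%, the patch 975/2794 = 34.9% → the patch
Moderate smokers: the combination therapy 665/1100 = 60.5%, the patch 277/405 = 68.4% → the patch
Light smokers: the combination therapy 96/111 = 86.5%, the patch 134/147 = 91.2% → the patch
Overall: the combination therapy 1471/3853 = 38.2%, the patch 1386/3346 = 41.4% → the patch
The patch wins overall and in every dependence group — no reversal.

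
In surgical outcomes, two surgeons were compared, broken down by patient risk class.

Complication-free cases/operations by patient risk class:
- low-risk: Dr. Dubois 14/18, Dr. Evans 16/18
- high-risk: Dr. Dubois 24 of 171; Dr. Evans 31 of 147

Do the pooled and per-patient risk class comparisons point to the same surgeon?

Low-risk: Dr. Dubois 14/18 = 77.8%, Dr. Evans 16/18 = 88.9% → Dr. Evans
High-risk: Dr. Dubois 24/171 = 14.0%, Dr. Evans 31/147 = 21.1% → Dr. Evans
Overall: Dr. Dubois 38/189 = 20.1%, Dr. Evans 47/165 = 28.5% → Dr. Evans
Dr. Evans wins overall and in every patient risk group — no reversal.

Yes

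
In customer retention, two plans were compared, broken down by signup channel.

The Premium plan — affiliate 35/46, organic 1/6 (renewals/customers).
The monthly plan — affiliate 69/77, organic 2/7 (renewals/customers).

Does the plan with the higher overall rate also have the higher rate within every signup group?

Yes

Affiliate: the Premium plan 35/46 = 76.1%, the monthly plan 69/77 = 89.6% → the monthly plan
Organic: the Premium plan 1/6 = 16.7%, the monthly plan 2/7 = 28.6% → the monthly plan
Overall: the Premium plan 36/52 = 69.2%, the monthly plan 71/84 = 84.5% → the monthly plan
The monthly plan wins overall and in every signup group — no reversal.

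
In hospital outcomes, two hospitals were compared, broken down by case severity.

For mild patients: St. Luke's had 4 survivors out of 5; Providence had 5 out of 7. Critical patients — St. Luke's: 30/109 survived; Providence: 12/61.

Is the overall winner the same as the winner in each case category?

Mild: St. Luke's 4/5 = 80.0%, Providence 5/7 = 71.4% → St. Luke's
Critical: St. Luke's 30/109 = 27.5%, Providence 12/61 = 19.7% → St. Luke's
Overall: St. Luke's 34/114 = 29.8%, Providence 17/68 = 25.0% → St. Luke's
St. Luke's wins overall and in every case group — no reversal.

Yes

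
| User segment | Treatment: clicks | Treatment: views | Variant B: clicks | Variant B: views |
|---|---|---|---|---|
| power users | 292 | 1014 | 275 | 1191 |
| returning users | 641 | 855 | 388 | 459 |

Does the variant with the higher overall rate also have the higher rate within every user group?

Power users: Treatment 292/1014 = 28.8%, Variant B 275/1191 = 23.1% → Treatment
Returning users: Treatment 641/855 = 75.0%, Variant B 388/459 = 84.5% → Variant B
Overall: Treatment 933/1869 = 49.9%, Variant B 663/1650 = 40.2% → Treatment
Neither sweeps: Treatment wins 1 of 2 groups, Variant B wins 1. Treatment wins overall but not every group — no Simpson reversal.

No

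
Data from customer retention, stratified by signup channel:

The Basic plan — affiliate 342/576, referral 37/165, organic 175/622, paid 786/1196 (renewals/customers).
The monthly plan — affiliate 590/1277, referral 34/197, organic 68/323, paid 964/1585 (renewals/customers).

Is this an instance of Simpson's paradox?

No

Affiliate: the Basic plan 342/576 = 59.4%, the monthly plan 590/1277 = 46.2% → the Basic plan
Referral: the Basic plan 37/165 = 22.4%, the monthly plan 34/197 = 17.3% → the Basic plan
Organic: the Basic plan 175/622 = 28.1%, the monthly plan 68/323 = 21.1% → the Basic plan
Paid: the Basic plan 786/1196 = 65.7%, the monthly plan 964/1585 = 60.8% → the Basic plan
Overall: the Basic plan 1340/2559 = 52.4%, the monthly plan 1656/3382 = 49.0% → the Basic plan
The Basic plan wins overall and in every signup group — no reversal.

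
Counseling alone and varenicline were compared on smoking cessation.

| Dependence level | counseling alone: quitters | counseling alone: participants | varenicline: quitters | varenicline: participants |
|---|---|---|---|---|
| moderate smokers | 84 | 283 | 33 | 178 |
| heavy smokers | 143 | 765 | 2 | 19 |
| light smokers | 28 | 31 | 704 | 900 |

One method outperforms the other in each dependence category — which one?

counseling alone

Moderate smokers: counseling alone 84/283 = 29.7%, varenicline 33/178 = 18.5% → counseling alone
Heavy smokers: counseling alone 143/765 = 18.7%, varenicline 2/19 = 10.5% → counseling alone
Light smokers: counseling alone 28/31 = 90.3%, varenicline 704/900 = 78.2% → counseling alone
Counseling alone has the higher rate in all 3 groups.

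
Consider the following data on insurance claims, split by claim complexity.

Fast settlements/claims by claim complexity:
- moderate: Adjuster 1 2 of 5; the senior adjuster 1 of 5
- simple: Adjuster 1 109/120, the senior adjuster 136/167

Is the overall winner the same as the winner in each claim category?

Moderate: Adjuster 1 2/5 = 40.0%, the senior adjuster 1/5 = 20.0% → Adjuster 1
Simple: Adjuster 1 109/120 = 90.8%, the senior adjuster 136/167 = 81.4% → Adjuster 1
Overall: Adjuster 1 111/125 = 88.8%, the senior adjuster 137/172 = 79.7% → Adjuster 1
Adjuster 1 wins overall and in every claim group — no reversal.

Yes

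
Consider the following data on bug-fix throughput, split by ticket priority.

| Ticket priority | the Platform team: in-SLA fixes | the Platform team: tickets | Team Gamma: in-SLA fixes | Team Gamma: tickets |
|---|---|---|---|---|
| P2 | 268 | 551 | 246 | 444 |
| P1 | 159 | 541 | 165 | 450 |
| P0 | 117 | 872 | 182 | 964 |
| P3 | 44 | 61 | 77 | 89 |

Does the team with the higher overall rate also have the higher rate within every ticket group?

P2: the Platform team 268/551 = 48.6%, Team Gamma 246/444 = 55.4% → Team Gamma
P1: the Platform team 159/541 = 29.4%, Team Gamma 165/450 = 36.7% → Team Gamma
P0: the Platform team 117/872 = 13.4%, Team Gamma 182/964 = 18.9% → Team Gamma
P3: the Platform team 44/61 = 72.1%, Team Gamma 77/89 = 86.5% → Team Gamma
Overall: the Platform team 588/2025 = 29.0%, Team Gamma 670/1947 = 34.4% → Team Gamma
Team Gamma wins overall and in every ticket group — no reversal.

Yes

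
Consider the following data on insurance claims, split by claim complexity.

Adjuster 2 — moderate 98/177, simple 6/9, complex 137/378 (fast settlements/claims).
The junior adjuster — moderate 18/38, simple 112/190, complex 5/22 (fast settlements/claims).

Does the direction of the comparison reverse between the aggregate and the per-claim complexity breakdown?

Moderate: Adjuster 2 98/177 = 55.4%, the junior adjuster 18/38 = 47.4% → Adjuster 2
Simple: Adjuster 2 6/9 = 66.7%, the junior adjuster 112/190 = 58.9% → Adjuster 2
Complex: Adjuster 2 137/378 = 36.2%, the junior adjuster 5/22 = 22.7% → Adjuster 2
Overall: Adjuster 2 241/564 = 42.7%, the junior adjuster 135/250 = 54.0% → the junior adjuster
Adjuster 2 wins each claim group but the junior adjuster wins overall — the comparison reverses. Adjuster 2's claims skew toward complex, which has a lower base rate.

Yes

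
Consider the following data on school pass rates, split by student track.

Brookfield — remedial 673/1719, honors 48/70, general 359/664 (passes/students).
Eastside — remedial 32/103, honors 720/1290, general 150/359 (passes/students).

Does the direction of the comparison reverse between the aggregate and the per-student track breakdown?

Yes

Remedial: Brookfield 673/1719 = 39.2%, Eastside 32/103 = 31.1% → Brookfield
Honors: Brookfield 48/70 = 68.6%, Eastside 720/1290 = 55.8% → Brookfield
General: Brookfield 359/664 = 54.1%, Eastside 150/359 = 41.8% → Brookfield
Overall: Brookfield 1080/2453 = 44.0%, Eastside 902/1752 = 51.5% → Eastside
Brookfield wins each student group but Eastside wins overall — the comparison reverses. Brookfield's students skew toward remedial, which has a lower base rate.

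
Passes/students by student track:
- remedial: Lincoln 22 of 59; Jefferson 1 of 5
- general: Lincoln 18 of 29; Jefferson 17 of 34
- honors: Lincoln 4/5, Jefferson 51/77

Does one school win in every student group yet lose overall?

Remedial: Lincoln 22/59 = 37.3%, Jefferson 1/5 = 20.0% → Lincoln
General: Lincoln 18/29 = 62.1%, Jefferson 17/34 = 50.0% → Lincoln
Honors: Lincoln 4/5 = 80.0%, Jefferson 51/77 = 66.2% → Lincoln
Overall: Lincoln 44/93 = 47.3%, Jefferson 69/116 = 59.5% → Jefferson
Lincoln wins each student group but Jefferson wins overall — the comparison reverses. Lincoln's students skew toward remedial, which has a lower base rate.

Yes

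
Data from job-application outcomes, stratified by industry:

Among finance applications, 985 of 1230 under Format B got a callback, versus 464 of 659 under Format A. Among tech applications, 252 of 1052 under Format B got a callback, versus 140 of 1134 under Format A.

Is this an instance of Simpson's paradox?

Finance: Format B 985/1230 = 80.1%, Format A 464/659 = 70.4% → Format B
Tech: Format B 252/1052 = 24.0%, Format A 140/1134 = 12.3% → Format B
Overall: Format B 1237/2282 = 54.2%, Format A 604/1793 = 33.7% → Format B
Format B wins overall and in every industry group — no reversal.

No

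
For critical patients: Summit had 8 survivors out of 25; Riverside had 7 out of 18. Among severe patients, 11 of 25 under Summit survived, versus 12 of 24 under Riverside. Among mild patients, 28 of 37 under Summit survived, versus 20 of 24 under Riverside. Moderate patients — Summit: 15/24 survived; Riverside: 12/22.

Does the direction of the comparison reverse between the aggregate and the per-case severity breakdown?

Critical: Summit 8/25 = 32.0%, Riverside 7/18 = 38.9% → Riverside
Severe: Summit 11/25 = 44.0%, Riverside 12/24 = 50.0% → Riverside
Mild: Summit 28/37 = 75.7%, Riverside 20/24 = 83.3% → Riverside
Moderate: Summit 15/24 = 62.5%, Riverside 12/22 = 54.5% → Summit
Overall: Summit 62/111 = 55.9%, Riverside 51/88 = 58.0% → Riverside
Neither sweeps: Summit wins 1 of 4 groups, Riverside wins 3. Riverside wins overall but not every group — no Simpson reversal.

No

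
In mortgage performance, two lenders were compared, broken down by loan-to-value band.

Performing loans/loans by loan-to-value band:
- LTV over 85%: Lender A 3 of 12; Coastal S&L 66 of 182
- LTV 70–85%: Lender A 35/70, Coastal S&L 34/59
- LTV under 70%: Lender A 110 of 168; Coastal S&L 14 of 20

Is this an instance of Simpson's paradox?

Yes

LTV over 85%: Lender A 3/12 = 25.0%, Coastal S&L 66/182 = 36.3% → Coastal S&L
LTV 70–85%: Lender A 35/70 = 50.0%, Coastal S&L 34/59 = 57.6% → Coastal S&L
LTV under 70%: Lender A 110/168 = 65.5%, Coastal S&L 14/20 = 70.0% → Coastal S&L
Overall: Lender A 148/250 = 59.2%, Coastal S&L 114/261 = 43.7% → Lender A
Coastal S&L wins each loan-to-value group but Lender A wins overall — the comparison reverses. Coastal S&L's loans skew toward LTV over 85%, which has a lower base rate.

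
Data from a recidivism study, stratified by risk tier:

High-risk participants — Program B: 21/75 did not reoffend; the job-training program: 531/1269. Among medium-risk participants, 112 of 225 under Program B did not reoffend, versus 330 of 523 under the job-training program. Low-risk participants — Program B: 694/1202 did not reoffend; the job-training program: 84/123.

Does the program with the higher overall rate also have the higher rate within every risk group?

No

High-risk: Program B 21/75 = 28.0%, the job-training program 531/1269 = 41.8% → the job-training program
Medium-risk: Program B 112/225 = 49.8%, the job-training program 330/523 = 63.1% → the job-training program
Low-risk: Program B 694/1202 = 57.7%, the job-training program 84/123 = 68.3% → the job-training program
Overall: Program B 827/1502 = 55.1%, the job-training program 945/1915 = 49.3% → Program B
The job-training program wins each risk group but Program B wins overall — the comparison reverses. The job-training program's participants skew toward high-risk, which has a lower base rate.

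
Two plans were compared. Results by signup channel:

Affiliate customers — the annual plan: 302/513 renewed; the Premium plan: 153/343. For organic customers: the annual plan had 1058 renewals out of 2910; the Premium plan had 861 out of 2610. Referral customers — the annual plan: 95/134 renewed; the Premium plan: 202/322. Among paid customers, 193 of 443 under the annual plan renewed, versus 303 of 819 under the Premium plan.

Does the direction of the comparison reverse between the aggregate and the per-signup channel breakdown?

No

Affiliate: the annual plan 302/513 = 58.9%, the Premium plan 153/343 = 44.6% → the annual plan
Organic: the annual plan 1058/2910 = 36.4%, the Premium plan 861/2610 = 33.0% → the annual plan
Referral: the annual plan 95/134 = 70.9%, the Premium plan 202/322 = 62.7% → the annual plan
Paid: the annual plan 193/443 = 43.6%, the Premium plan 303/819 = 37.0% → the annual plan
Overall: the annual plan 1648/4000 = 41.2%, the Premium plan 1519/4094 = 37.1% → the annual plan
The annual plan wins overall and in every signup group — no reversal.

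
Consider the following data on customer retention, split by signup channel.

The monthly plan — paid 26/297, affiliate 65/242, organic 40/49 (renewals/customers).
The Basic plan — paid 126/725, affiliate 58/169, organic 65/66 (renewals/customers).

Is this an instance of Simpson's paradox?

No

Paid: the monthly plan 26/297 = 8.8%, the Basic plan 126/725 = 17.4% → the Basic plan
Affiliate: the monthly plan 65/242 = 26.9%, the Basic plan 58/169 = 34.3% → the Basic plan
Organic: the monthly plan 40/49 = 81.6%, the Basic plan 65/66 = 98.5% → the Basic plan
Overall: the monthly plan 131/588 = 22.3%, the Basic plan 249/960 = 25.9% → the Basic plan
The Basic plan wins overall and in every signup group — no reversal.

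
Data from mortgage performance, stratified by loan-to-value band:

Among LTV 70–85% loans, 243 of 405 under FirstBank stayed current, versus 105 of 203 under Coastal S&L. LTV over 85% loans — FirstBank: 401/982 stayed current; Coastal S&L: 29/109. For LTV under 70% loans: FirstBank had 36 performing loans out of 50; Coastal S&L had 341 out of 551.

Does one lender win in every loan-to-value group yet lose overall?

Yes

LTV 70–85%: FirstBank 243/405 = 60.0%, Coastal S&L 105/203 = 51.7% → FirstBank
LTV over 85%: FirstBank 401/982 = 40.8%, Coastal S&L 29/109 = 26.6% → FirstBank
LTV under 70%: FirstBank 36/50 = 72.0%, Coastal S&L 341/551 = 61.9% → FirstBank
Overall: FirstBank 680/1437 = 47.3%, Coastal S&L 475/863 = 55.0% → Coastal S&L
FirstBank wins each loan-to-value group but Coastal S&L wins overall — the comparison reverses. FirstBank's loans skew toward LTV over 85%, which has a lower base rate.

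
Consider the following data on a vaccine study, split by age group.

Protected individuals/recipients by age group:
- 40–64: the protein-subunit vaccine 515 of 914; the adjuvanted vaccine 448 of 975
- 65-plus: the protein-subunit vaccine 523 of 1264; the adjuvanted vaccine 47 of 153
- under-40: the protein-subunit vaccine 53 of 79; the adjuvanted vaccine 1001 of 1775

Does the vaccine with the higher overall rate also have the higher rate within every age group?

40–64: the protein-subunit vaccine 515/914 = 56.3%, the adjuvanted vaccine 448/975 = 45.9% → the protein-subunit vaccine
65-plus: the protein-subunit vaccine 523/1264 = 41.4%, the adjuvanted vaccine 47/153 = 30.7% → the protein-subunit vaccine
Under-40: the protein-subunit vaccine 53/79 = 67.1%, the adjuvanted vaccine 1001/1775 = 56.4% → the protein-subunit vaccine
Overall: the protein-subunit vaccine 1091/2257 = 48.3%, the adjuvanted vaccine 1496/2903 = 51.5% → the adjuvanted vaccine
The protein-subunit vaccine wins each age group but the adjuvanted vaccine wins overall — the comparison reverses. The protein-subunit vaccine's recipients skew toward 65-plus, which has a lower base rate.

No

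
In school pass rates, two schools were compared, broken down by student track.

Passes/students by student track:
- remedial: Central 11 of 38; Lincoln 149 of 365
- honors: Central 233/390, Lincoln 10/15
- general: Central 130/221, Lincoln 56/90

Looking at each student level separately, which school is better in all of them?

Remedial: Central 11/38 = 28.9%, Lincoln 149/365 = 40.8% → Lincoln
Honors: Central 233/390 = 59.7%, Lincoln 10/15 = 66.7% → Lincoln
General: Central 130/221 = 58.8%, Lincoln 56/90 = 62.2% → Lincoln
Lincoln has the higher rate in all 3 groups.

Lincoln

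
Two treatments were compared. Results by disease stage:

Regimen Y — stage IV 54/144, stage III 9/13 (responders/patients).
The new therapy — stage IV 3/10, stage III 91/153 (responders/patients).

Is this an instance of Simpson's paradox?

Yes

Stage IV: Regimen Y 54/144 = 37.5%, the new therapy 3/10 = 30.0% → Regimen Y
Stage III: Regimen Y 9/13 = 69.2%, the new therapy 91/153 = 59.5% → Regimen Y
Overall: Regimen Y 63/157 = 40.1%, the new therapy 94/163 = 57.7% → the new therapy
Regimen Y wins each disease group but the new therapy wins overall — the comparison reverses. Regimen Y's patients skew toward stage IV, which has a lower base rate.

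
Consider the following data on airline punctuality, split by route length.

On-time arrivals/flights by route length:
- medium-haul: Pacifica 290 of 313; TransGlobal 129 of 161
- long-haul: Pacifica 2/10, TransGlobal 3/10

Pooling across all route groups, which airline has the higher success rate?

Medium-haul: Pacifica 290/313 = 92.7%, TransGlobal 129/161 = 80.1% → Pacifica
Long-haul: Pacifica 2/10 = 20.0%, TransGlobal 3/10 = 30.0% → TransGlobal
Overall: Pacifica 292/323 = 90.4%, TransGlobal 132/171 = 77.2% → Pacifica
(Neither sweeps every route group, but Pacifica has the higher pooled rate.)

Pacifica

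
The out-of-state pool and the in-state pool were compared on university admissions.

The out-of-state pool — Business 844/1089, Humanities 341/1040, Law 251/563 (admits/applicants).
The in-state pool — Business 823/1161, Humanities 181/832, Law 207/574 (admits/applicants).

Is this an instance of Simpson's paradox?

No

Business: the out-of-state pool 844/1089 = 77.5%, the in-state pool 823/1161 = 70.9% → the out-of-state pool
Humanities: the out-of-state pool 341/1040 = 32.8%, the in-state pool 181/832 = 21.8% → the out-of-state pool
Law: the out-of-state pool 251/563 = 44.6%, the in-state pool 207/574 = 36.1% → the out-of-state pool
Overall: the out-of-state pool 1436/2692 = 53.3%, the in-state pool 1211/2567 = 47.2% → the out-of-state pool
The out-of-state pool wins overall and in every department group — no reversal.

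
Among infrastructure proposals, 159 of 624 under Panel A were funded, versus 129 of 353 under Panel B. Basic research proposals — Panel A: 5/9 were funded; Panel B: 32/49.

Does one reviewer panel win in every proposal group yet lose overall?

No

Infrastructure: Panel A 159/624 = 25.5%, Panel B 129/353 = 36.5% → Panel B
Basic research: Panel A 5/9 = 55.6%, Panel B 32/49 = 65.3% → Panel B
Overall: Panel A 164/633 = 25.9%, Panel B 161/402 = 40.0% → Panel B
Panel B wins overall and in every proposal group — no reversal.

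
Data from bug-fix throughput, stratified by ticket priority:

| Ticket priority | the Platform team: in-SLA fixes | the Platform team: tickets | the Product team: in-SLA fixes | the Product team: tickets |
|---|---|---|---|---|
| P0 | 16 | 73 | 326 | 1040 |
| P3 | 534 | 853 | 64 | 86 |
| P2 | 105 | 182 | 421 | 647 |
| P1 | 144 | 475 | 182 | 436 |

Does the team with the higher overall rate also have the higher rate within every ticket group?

No

P0: the Platform team 16/73 = 21.9%, the Product team 326/1040 = 31.3% → the Product team
P3: the Platform team 534/853 = 62.6%, the Product team 64/86 = 74.4% → the Product team
P2: the Platform team 105/182 = 57.7%, the Product team 421/647 = 65.1% → the Product team
P1: the Platform team 144/475 = 30.3%, the Product team 182/436 = 41.7% → the Product team
Overall: the Platform team 799/1583 = 50.5%, the Product team 993/2209 = 45.0% → the Platform team
The Product team wins each ticket group but the Platform team wins overall — the comparison reverses. The Product team's tickets skew toward P0, which has a lower base rate.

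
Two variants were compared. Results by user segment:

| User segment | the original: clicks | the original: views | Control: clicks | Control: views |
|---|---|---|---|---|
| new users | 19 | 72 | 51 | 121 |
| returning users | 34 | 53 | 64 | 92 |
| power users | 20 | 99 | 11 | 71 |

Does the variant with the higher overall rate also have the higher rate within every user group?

New users: the original 19/72 = 26.4%, Control 51/121 = 42.1% → Control
Returning users: the original 34/53 = 64.2%, Control 64/92 = 69.6% → Control
Power users: the original 20/99 = 20.2%, Control 11/71 = 15.5% → the original
Overall: the original 73/224 = 32.6%, Control 126/284 = 44.4% → Control
Neither sweeps: the original wins 1 of 3 groups, Control wins 2. Control wins overall but not every group — no Simpson reversal.

No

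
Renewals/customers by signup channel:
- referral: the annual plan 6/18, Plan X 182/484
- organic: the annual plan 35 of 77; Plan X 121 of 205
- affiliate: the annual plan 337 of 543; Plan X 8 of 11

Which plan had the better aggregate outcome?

the annual plan

Referral: the annual plan 6/18 = 33.3%, Plan X 182/484 = 37.6% → Plan X
Organic: the annual plan 35/77 = 45.5%, Plan X 121/205 = 59.0% → Plan X
Affiliate: the annual plan 337/543 = 62.1%, Plan X 8/11 = 72.7% → Plan X
Overall: the annual plan 378/638 = 59.2%, Plan X 311/700 = 44.4% → the annual plan
(Plan X wins every signup group but the annual plan wins overall — Plan X's customers skew toward the low-rate referral group.)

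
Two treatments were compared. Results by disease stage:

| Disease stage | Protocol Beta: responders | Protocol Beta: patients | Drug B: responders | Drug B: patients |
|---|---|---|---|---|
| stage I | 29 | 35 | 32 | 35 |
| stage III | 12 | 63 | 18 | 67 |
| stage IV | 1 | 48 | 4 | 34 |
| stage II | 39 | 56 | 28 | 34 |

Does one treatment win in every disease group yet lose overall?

No

Stage I: Protocol Beta 29/35 = 82.9%, Drug B 32/35 = 91.4% → Drug B
Stage III: Protocol Beta 12/63 = 19.0%, Drug B 18/67 = 26.9% → Drug B
Stage IV: Protocol Beta 1/48 = 2.1%, Drug B 4/34 = 11.8% → Drug B
Stage II: Protocol Beta 39/56 = 69.6%, Drug B 28/34 = 82.4% → Drug B
Overall: Protocol Beta 81/202 = 40.1%, Drug B 82/170 = 48.2% → Drug B
Drug B wins overall and in every disease group — no reversal.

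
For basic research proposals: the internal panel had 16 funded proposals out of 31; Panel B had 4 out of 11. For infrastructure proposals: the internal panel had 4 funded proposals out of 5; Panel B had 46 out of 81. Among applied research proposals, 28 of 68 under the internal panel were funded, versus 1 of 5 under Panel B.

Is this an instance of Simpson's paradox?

Basic research: the internal panel 16/31 = 51.6%, Panel B 4/11 = 36.4% → the internal panel
Infrastructure: the internal panel 4/5 = 80.0%, Panel B 46/81 = 56.8% → the internal panel
Applied research: the internal panel 28/68 = 41.2%, Panel B 1/5 = 20.0% → the internal panel
Overall: the internal panel 48/104 = 46.2%, Panel B 51/97 = 52.6% → Panel B
The internal panel wins each proposal group but Panel B wins overall — the comparison reverses. The internal panel's proposals skew toward applied research, which has a lower base rate.

Yes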